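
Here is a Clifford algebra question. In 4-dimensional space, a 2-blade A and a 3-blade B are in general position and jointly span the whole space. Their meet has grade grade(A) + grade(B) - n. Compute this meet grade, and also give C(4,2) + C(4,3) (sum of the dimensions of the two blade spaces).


Meet grade = grade(A) + grade(B) - n
= 2 + 3 - 4 = 1
C(4,2) = 6
C(4,3) = 4
dim_A + dim_B = 6 + 4 = 10


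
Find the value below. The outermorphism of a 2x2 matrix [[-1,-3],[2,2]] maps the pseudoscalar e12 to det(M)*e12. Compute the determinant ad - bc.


The outermorphism of a linear map f sends e1^e2 to f(e1)^f(e2).
f(e1) = -1*e1 + 2*e2
f(e2) = -3*e1 + 2*e2
f(e1) ^ f(e2) = (-1*e1 + 2*e2) ^ (-3*e1 + 2*e2)
= (-1)*2*e12 + 2*(-3)*e21
= (-2 - (-6))*e12
= 4*e12
Coefficient = 4


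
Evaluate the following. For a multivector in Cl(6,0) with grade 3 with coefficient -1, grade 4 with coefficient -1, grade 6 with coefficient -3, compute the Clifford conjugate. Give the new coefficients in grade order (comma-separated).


Clifford conjugate sign for grade k: (-1)^(k(k+1)/2)
Grade 3: (-1)^(3*4/2) = (-1)^6 = 1, coeff -1 -> -1
Grade 4: (-1)^(4*5/2) = (-1)^10 = 1, coeff -1 -> -1
Grade 6: (-1)^(6*7/2) = (-1)^21 = -1, coeff -3 -> 3
Conjugated coefficients: -1, -1, 3


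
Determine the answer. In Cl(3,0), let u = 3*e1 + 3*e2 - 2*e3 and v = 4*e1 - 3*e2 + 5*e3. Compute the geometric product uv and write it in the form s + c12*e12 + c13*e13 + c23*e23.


In Cl(3,0): e_i^2 = 1, e_ie_j = -e_je_i for i != j.
Scalar part = u . v = 3*4 + 3*(-3) + (-2)*5
= 12 + (-9) + (-10) = -7
e12 coeff = 3*(-3) - 3*4 = -9 - 12 = -21
e13 coeff = 3*5 - (-2)*4 = 15 - (-8) = 23
e23 coeff = 3*5 - (-2)*(-3) = 15 - 6 = 9
uv = -7 - 21*e12 + 23*e13 + 9*e23


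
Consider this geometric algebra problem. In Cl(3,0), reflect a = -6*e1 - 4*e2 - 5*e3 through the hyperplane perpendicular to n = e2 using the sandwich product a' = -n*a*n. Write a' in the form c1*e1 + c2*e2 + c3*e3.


Reflection formula: a' = -n*a*n, with n = e2 (unit vector, n^2 = 1).
For reflection through hyperplane perp to e2:
The component along e2 flips sign, others stay.
a = (-6, -4, -5)
a' = (-6, 4, -5)
a' = -6*e1 + 4*e2 - 5*e3


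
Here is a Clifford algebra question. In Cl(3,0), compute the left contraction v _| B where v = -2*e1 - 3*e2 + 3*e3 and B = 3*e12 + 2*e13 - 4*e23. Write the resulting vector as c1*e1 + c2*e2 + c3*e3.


Left contraction v _| B = <vB>_1 (grade-1 part of the geometric product vB).
Using e1_|e12 = e2, e2_|e12 = -e1, e1_|e13 = e3, e3_|e13 = -e1, e2_|e23 = e3, e3_|e23 = -e2:
e1 coeff: -v2*b12 - v3*b13 = -(-3)*(3) - (3)*(2) = 3
e2 coeff: v1*b12 - v3*b23 = (-2)*(3) - (3)*(-4) = 6
e3 coeff: v1*b13 + v2*b23 = (-2)*(2) + (-3)*(-4) = 8
v _| B = 3*e1 + 6*e2 + 8*e3


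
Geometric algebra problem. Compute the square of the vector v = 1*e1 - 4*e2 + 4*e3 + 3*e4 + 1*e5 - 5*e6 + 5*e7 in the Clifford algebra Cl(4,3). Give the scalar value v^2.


v^2 = sum of c_i^2 * e_i^2
Positive signature terms (e_i^2 = +1): 1^2 + (-4)^2 + 4^2 + 3^2 = 42
Negative signature terms (e_j^2 = -1): 1^2 + (-5)^2 + 5^2 = 51
v^2 = 42 - 51 = -9


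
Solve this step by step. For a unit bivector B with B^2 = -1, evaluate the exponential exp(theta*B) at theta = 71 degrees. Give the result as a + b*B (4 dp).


For a unit bivector B with B^2 = -1, the exponential series gives
e^(theta*B) = cos(theta) + sin(theta)*B (the GA analogue of Euler's formula).
theta = 71 degrees = 1.239184 rad
cos(71 deg) = 0.3256
sin(71 deg) = 0.9455
exp(theta*B) = 0.3256 + 0.9455*B


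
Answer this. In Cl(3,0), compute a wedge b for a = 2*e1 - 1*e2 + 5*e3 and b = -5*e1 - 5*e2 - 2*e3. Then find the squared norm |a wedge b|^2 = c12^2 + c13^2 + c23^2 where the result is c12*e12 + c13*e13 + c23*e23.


a wedge b = (a1*b2 - a2*b1)*e12 + (a1*b3 - a3*b1)*e13 + (a2*b3 - a3*b2)*e23
e12 coeff: 2*(-5) - (-1)*(-5) = -10 - 5 = -15
e13 coeff: 2*(-2) - 5*(-5) = -4 - (-25) = 21
e23 coeff: (-1)*(-2) - 5*(-5) = 2 - (-25) = 27
|a wedge b|^2 = (-15)^2 + 21^2 + 27^2
= 225 + 441 + 729
= 1395


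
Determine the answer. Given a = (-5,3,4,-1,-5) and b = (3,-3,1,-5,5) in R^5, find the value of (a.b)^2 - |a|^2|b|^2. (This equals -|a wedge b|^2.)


a . b = (-5)*3 + 3*(-3) + 4*1 + (-1)*(-5) + (-5)*5
= -15 + (-9) + 4 + 5 + (-25) = -40
|a|^2 = (-5)^2 + 3^2 + 4^2 + (-1)^2 + (-5)^2 = 76
|b|^2 = 3^2 + (-3)^2 + 1^2 + (-5)^2 + 5^2 = 69
(a.b)^2 = (-40)^2 = 1600
|a|^2 * |b|^2 = 76 * 69 = 5244
Result = 1600 - 5244 = -3644


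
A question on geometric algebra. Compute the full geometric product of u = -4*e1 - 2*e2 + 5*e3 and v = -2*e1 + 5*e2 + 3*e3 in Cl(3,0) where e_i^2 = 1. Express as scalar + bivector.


In Cl(3,0): e_i^2 = 1, e_ie_j = -e_je_i for i != j.
Scalar part = u . v = (-4)*(-2) + (-2)*5 + 5*3
= 8 + (-10) + 15 = 13
e12 coeff = (-4)*5 - (-2)*(-2) = -20 - 4 = -24
e13 coeff = (-4)*3 - 5*(-2) = -12 - (-10) = -2
e23 coeff = (-2)*3 - 5*5 = -6 - 25 = -31
uv = 13 - 24*e12 - 2*e13 - 31*e23


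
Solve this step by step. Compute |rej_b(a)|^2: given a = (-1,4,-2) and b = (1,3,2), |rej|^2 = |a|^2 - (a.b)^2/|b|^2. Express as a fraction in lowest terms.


|a|^2 = (-1)^2 + 4^2 + (-2)^2 = 21
|b|^2 = 1^2 + 3^2 + 2^2 = 14
a . b = (-1)*1 + 4*3 + (-2)*2 = 7
(a.b)^2 = 7^2 = 49
|rej|^2 = 21 - 49/14
= (294 - 49)/14
= 245/14
In lowest terms: 35/2


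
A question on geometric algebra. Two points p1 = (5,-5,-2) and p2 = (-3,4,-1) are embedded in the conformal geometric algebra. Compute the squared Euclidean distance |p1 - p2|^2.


p1 - p2 = (8, -9, -1)
|p1 - p2|^2 = 8^2 + (-9)^2 + (-1)^2
= 64 + 81 + 1
= 146


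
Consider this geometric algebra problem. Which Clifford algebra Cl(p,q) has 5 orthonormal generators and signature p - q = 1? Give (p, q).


We need p + q = 5 and p - q = 1.
Adding: 2p = 5 + 1 = 6, so p = 3.
Then q = 5 - 3 = 2.
(p, q) = (3, 2)


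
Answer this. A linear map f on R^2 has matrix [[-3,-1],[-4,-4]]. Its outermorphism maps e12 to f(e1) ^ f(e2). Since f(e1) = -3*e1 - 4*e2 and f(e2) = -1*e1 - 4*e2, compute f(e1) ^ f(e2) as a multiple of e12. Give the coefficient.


The outermorphism of a linear map f sends e1^e2 to f(e1)^f(e2).
f(e1) = -3*e1 - 4*e2
f(e2) = -1*e1 - 4*e2
f(e1) ^ f(e2) = (-3*e1 - 4*e2) ^ (-1*e1 - 4*e2)
= (-3)*(-4)*e12 + (-4)*(-1)*e21
= (12 - 4)*e12
= 8*e12
Coefficient = 8


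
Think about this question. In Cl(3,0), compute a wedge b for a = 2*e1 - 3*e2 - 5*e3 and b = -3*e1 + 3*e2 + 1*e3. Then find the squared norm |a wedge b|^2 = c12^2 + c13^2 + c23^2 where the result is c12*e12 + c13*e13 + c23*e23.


a wedge b = (a1*b2 - a2*b1)*e12 + (a1*b3 - a3*b1)*e13 + (a2*b3 - a3*b2)*e23
e12 coeff: 2*3 - (-3)*(-3) = 6 - 9 = -3
e13 coeff: 2*1 - (-5)*(-3) = 2 - 15 = -13
e23 coeff: (-3)*1 - (-5)*3 = -3 - (-15) = 12
|a wedge b|^2 = (-3)^2 + (-13)^2 + 12^2
= 9 + 169 + 144
= 322


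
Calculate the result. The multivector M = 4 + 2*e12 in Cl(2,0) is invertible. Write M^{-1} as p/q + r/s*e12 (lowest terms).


M = 4 + 2*e12, where e12^2 = -1.
Since M commutes with its reverse ~M = a - b*e12, M * ~M = a^2 - b^2*e12^2 = a^2 + b^2.
So M^{-1} = ~M / (a^2 + b^2) = (a - b*e12)/(a^2 + b^2).
a^2 + b^2 = 16 + 4 = 20
Scalar part = 4/20 = 1/5
Bivector coeff = -2/20 = -1/10
M^{-1} = 1/5 - 1/10*e12


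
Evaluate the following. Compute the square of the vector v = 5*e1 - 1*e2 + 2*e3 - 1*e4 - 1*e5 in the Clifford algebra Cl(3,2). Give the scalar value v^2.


v^2 = sum of c_i^2 * e_i^2
Positive signature terms (e_i^2 = +1): 5^2 + (-1)^2 + 2^2 = 30
Negative signature terms (e_j^2 = -1): (-1)^2 + (-1)^2 = 2
v^2 = 30 - 2 = 28


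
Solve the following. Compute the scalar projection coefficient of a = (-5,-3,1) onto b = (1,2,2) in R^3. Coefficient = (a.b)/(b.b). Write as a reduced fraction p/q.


Projection coefficient = (a . b) / (b . b)
a . b = (-5)*1 + (-3)*2 + 1*2
= -5 + (-6) + 2 = -9
b . b = 1^2 + 2^2 + 2^2
= 1 + 4 + 4 = 9
Coefficient = -9/9
In lowest terms: -1/1


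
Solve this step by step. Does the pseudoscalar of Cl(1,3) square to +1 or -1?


The pseudoscalar I = e1...e_n (product of all n generators) of Cl(p,q) satisfies I^2 = (-1)^(q + n(n-1)/2).
p = 1, q = 3, n = p + q = 4
n(n-1)/2 = 4 * 3 / 2 = 6
Exponent = q + n(n-1)/2 = 3 + 6 = 9
I^2 = (-1)^9 = -1


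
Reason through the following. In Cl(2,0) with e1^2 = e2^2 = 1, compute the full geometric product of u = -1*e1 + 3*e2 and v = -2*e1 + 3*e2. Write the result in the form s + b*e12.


Expand: (-1*e1 + 3*e2)(-2*e1 + 3*e2)
= (-1)*(-2)*e1e1 + (-1)*3*e1e2 + 3*(-2)*e2e1 + 3*3*e2e2
Using e1^2 = e2^2 = 1, e2e1 = -e1e2:
Scalar part s = (-1)*(-2) + 3*3 = 2 + 9 = 11
Bivector part b = (-1)*3 - 3*(-2) = -3 - (-6) = 3
uv = 11 + 3*e12


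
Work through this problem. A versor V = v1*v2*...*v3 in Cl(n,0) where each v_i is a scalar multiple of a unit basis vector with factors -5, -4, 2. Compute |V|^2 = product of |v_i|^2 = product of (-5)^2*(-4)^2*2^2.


Each vector v_i has |v_i|^2 = s_i^2
Squared scales: (-5)^2 = 25, (-4)^2 = 16, 2^2 = 4
|V|^2 = 25 * 16 * 4
= 1600


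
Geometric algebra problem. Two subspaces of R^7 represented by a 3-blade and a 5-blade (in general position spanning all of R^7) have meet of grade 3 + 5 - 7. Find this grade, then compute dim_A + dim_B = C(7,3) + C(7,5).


Meet grade = grade(A) + grade(B) - n
= 3 + 5 - 7 = 1
C(7,3) = 35
C(7,5) = 21
dim_A + dim_B = 35 + 21 = 56


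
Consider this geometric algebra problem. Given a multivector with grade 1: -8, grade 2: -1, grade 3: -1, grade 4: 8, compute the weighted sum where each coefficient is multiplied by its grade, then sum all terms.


Grade-weighted sum = sum of grade_k * coefficient_k
1*(-8) = -8
2*(-1) = -2
3*(-1) = -3
4*8 = 32
Total = -8 + (-2) + (-3) + 32 = 19


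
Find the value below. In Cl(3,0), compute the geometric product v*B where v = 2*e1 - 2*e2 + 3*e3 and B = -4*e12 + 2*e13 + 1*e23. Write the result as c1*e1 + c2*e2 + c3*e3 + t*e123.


vB has grade-1 (vector) and grade-3 (trivector) parts: vB = (v _| B) + (v ^ B).
Vector part <vB>_1:
  e1: -v2*b12 - v3*b13 = -(-2)*(-4) - (3)*(2) = -14
  e2: v1*b12 - v3*b23 = (2)*(-4) - (3)*(1) = -11
  e3: v1*b13 + v2*b23 = (2)*(2) + (-2)*(1) = 2
Trivector part <vB>_3:
  e123: v1*b23 - v2*b13 + v3*b12 = (2)*(1) - (-2)*(2) + (3)*(-4) = -6
vB = -14*e1 - 11*e2 + 2*e3 - 6*e123


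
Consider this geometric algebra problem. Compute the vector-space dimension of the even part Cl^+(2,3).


Even subalgebra dimension = 2^(n-1)
n = 2 + 3 = 5
2^(5 - 1) = 2^4 = 16
Verification: sum of C(5,k) for even k = 1 + 10 + 5 = 16
Result = 16


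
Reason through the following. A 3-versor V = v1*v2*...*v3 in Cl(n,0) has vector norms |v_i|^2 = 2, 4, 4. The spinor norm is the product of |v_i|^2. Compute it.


Spinor norm N(V) = |v1|^2 * |v2|^2 * ... * |v3|^2
= 2 * 4 * 4
Running product: 2, 8, 32
N(V) = 32


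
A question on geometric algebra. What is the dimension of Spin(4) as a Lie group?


Spin(n) double-covers SO(n); both have Lie algebra so(n) of dimension n(n-1)/2.
n = 4
n(n-1) = 4 * 3 = 12
dim Spin(4) = 12/2 = 6


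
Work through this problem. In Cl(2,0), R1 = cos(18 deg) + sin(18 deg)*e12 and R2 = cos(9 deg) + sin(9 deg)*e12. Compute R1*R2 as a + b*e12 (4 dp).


Same-plane rotors commute and their half-angles add:
R1*R2 = cos(a1 + a2) + sin(a1 + a2)*e12.
a1 + a2 = 18 + 9 = 27 deg
cos(27 deg) = 0.8910
sin(27 deg) = 0.4540
R1*R2 = 0.8910 + 0.4540*e12


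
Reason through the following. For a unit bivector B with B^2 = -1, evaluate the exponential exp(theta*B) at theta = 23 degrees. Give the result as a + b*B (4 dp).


For a unit bivector B with B^2 = -1, the exponential series gives
e^(theta*B) = cos(theta) + sin(theta)*B (the GA analogue of Euler's formula).
theta = 23 degrees = 0.401426 rad
cos(23 deg) = 0.9205
sin(23 deg) = 0.3907
exp(theta*B) = 0.9205 + 0.3907*B


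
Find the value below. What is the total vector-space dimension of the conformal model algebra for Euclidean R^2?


The conformal model of R^2 uses Cl(3,1): the 2 Euclidean generators plus two extra orthogonal generators e+ (e+^2 = +1) and e- (e-^2 = -1), from which the null vectors e0, einf are built.
Number of generators m = 2 + 2 = 4.
dim Cl(p,q) = 2^m = 2^4 = 16


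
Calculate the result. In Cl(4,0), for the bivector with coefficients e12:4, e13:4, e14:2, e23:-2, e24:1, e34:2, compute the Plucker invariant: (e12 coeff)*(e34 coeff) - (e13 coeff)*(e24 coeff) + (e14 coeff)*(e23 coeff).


Plucker relation: af - be + cd
a*f = 4*2 = 8
b*e = 4*1 = 4
c*d = 2*(-2) = -4
af - be + cd = 8 - 4 + (-4)
= 0


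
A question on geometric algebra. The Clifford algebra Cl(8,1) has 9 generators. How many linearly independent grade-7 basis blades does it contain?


Number of grade-k basis blades in Cl(p,q) with n = p + q is C(n, k).
n = 8 + 1 = 9
C(9, 7) = 9! / (7! * 2!)
= 362880 / (5040 * 2)
= 36


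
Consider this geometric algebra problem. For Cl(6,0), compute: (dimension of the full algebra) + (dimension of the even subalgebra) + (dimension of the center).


n = 6 + 0 = 6
Total dim = 2^6 = 64
Even subalgebra dim = 2^5 = 32
n is even, so center dim = 1
Sum = 64 + 32 + 1 = 97


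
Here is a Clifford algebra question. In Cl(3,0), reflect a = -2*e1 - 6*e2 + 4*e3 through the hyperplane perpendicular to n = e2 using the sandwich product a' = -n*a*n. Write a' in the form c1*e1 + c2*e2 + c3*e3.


Reflection formula: a' = -n*a*n, with n = e2 (unit vector, n^2 = 1).
For reflection through hyperplane perp to e2:
The component along e2 flips sign, others stay.
a = (-2, -6, 4)
a' = (-2, 6, 4)
a' = -2*e1 + 6*e2 + 4*e3


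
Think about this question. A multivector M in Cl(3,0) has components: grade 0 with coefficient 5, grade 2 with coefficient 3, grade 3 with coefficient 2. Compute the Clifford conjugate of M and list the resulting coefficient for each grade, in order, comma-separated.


Clifford conjugate sign for grade k: (-1)^(k(k+1)/2)
Grade 0: (-1)^(0*1/2) = (-1)^0 = 1, coeff 5 -> 5
Grade 2: (-1)^(2*3/2) = (-1)^3 = -1, coeff 3 -> -3
Grade 3: (-1)^(3*4/2) = (-1)^6 = 1, coeff 2 -> 2
Conjugated coefficients: 5, -3, 2


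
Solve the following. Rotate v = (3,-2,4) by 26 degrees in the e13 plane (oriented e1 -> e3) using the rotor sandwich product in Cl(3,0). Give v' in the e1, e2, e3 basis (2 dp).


Rotor R = cos(13deg) - sin(13deg)*e13
Rotation angle theta = 2 * 13 = 26 degrees in the e13 plane (e1 -> e3).
The component perpendicular to the plane (e2) is invariant: v'_2 = v2 = -2.00
cos(26deg) = 0.8988, sin(26deg) = 0.4384
v'_1 = v1*cos(theta) - v3*sin(theta) = 3*0.8988 - 4*0.4384 = 0.94
v'_3 = v1*sin(theta) + v3*cos(theta) = 3*0.4384 + 4*0.8988 = 4.91
v' = 0.94*e1 - 2.00*e2 + 4.91*e3


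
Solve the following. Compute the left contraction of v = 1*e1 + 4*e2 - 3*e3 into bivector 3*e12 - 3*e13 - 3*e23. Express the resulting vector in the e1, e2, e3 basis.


Left contraction v _| B = <vB>_1 (grade-1 part of the geometric product vB).
Using e1_|e12 = e2, e2_|e12 = -e1, e1_|e13 = e3, e3_|e13 = -e1, e2_|e23 = e3, e3_|e23 = -e2:
e1 coeff: -v2*b12 - v3*b13 = -(4)*(3) - (-3)*(-3) = -21
e2 coeff: v1*b12 - v3*b23 = (1)*(3) - (-3)*(-3) = -6
e3 coeff: v1*b13 + v2*b23 = (1)*(-3) + (4)*(-3) = -15
v _| B = -21*e1 - 6*e2 - 15*e3


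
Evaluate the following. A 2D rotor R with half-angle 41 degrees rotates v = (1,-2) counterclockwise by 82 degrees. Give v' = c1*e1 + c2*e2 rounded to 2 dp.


Rotor R = cos(41deg) - sin(41deg)*e12
Rotation angle theta = 2 * 41 = 82 degrees
v' = R*v*~R rotates v by theta.
cos(82deg) = 0.1392, sin(82deg) = 0.9903
v'_1 = 1*cos(82deg) - (-2)*sin(82deg)
= 1*0.1392 - (-2)*0.9903
= 2.12
v'_2 = 1*sin(82deg) + (-2)*cos(82deg)
= 1*0.9903 + (-2)*0.1392
= 0.71
v' = 2.12*e1 + 0.71*e2


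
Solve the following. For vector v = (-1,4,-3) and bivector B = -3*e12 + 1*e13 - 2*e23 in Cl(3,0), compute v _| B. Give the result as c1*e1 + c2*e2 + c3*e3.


Left contraction v _| B = <vB>_1 (grade-1 part of the geometric product vB).
Using e1_|e12 = e2, e2_|e12 = -e1, e1_|e13 = e3, e3_|e13 = -e1, e2_|e23 = e3, e3_|e23 = -e2:
e1 coeff: -v2*b12 - v3*b13 = -(4)*(-3) - (-3)*(1) = 15
e2 coeff: v1*b12 - v3*b23 = (-1)*(-3) - (-3)*(-2) = -3
e3 coeff: v1*b13 + v2*b23 = (-1)*(1) + (4)*(-2) = -9
v _| B = 15*e1 - 3*e2 - 9*e3


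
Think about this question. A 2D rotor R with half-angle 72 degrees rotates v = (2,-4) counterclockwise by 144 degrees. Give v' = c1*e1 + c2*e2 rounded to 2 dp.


Rotor R = cos(72deg) - sin(72deg)*e12
Rotation angle theta = 2 * 72 = 144 degrees
v' = R*v*~R rotates v by theta.
cos(144deg) = -0.8090, sin(144deg) = 0.5878
v'_1 = 2*cos(144deg) - (-4)*sin(144deg)
= 2*(-0.8090) - (-4)*0.5878
= 0.73
v'_2 = 2*sin(144deg) + (-4)*cos(144deg)
= 2*0.5878 + (-4)*(-0.8090)
= 4.41
v' = 0.73*e1 + 4.41*e2


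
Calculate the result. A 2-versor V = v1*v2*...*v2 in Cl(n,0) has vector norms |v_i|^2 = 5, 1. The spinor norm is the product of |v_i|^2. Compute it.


Spinor norm N(V) = |v1|^2 * |v2|^2 * ... * |v2|^2
= 5 * 1
Running product: 5, 5
N(V) = 5


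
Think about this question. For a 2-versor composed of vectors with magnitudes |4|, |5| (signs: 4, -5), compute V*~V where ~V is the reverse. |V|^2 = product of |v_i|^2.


Each vector v_i has |v_i|^2 = s_i^2
Squared scales: 4^2 = 16, (-5)^2 = 25
|V|^2 = 16 * 25
= 400


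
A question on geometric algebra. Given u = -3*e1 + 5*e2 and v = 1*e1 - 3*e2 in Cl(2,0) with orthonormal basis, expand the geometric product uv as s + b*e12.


Expand: (-3*e1 + 5*e2)(1*e1 - 3*e2)
= (-3)*1*e1e1 + (-3)*(-3)*e1e2 + 5*1*e2e1 + 5*(-3)*e2e2
Using e1^2 = e2^2 = 1, e2e1 = -e1e2:
Scalar part s = (-3)*1 + 5*(-3) = -3 + (-15) = -18
Bivector part b = (-3)*(-3) - 5*1 = 9 - 5 = 4
uv = -18 + 4*e12


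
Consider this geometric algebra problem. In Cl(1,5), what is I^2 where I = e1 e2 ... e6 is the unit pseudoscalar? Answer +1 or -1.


The pseudoscalar I = e1...e_n (product of all n generators) of Cl(p,q) satisfies I^2 = (-1)^(q + n(n-1)/2).
p = 1, q = 5, n = p + q = 6
n(n-1)/2 = 6 * 5 / 2 = 15
Exponent = q + n(n-1)/2 = 5 + 15 = 20
I^2 = (-1)^20 = +1


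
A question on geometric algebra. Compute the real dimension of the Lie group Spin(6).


Spin(n) double-covers SO(n); both have Lie algebra so(n) of dimension n(n-1)/2.
n = 6
n(n-1) = 6 * 5 = 30
dim Spin(6) = 30/2 = 15


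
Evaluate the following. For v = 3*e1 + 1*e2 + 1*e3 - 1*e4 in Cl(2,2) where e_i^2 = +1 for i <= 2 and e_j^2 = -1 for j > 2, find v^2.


v^2 = sum of c_i^2 * e_i^2
Positive signature terms (e_i^2 = +1): 3^2 + 1^2 = 10
Negative signature terms (e_j^2 = -1): 1^2 + (-1)^2 = 2
v^2 = 10 - 2 = 8


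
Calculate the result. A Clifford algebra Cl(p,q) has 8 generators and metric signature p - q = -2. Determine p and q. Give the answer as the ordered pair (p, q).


We need p + q = 8 and p - q = -2.
Adding: 2p = 8 + (-2) = 6, so p = 3.
Then q = 8 - 3 = 5.
(p, q) = (3, 5)


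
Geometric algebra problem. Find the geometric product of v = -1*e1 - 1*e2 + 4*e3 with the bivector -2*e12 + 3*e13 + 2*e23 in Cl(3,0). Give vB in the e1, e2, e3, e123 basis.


vB has grade-1 (vector) and grade-3 (trivector) parts: vB = (v _| B) + (v ^ B).
Vector part <vB>_1:
  e1: -v2*b12 - v3*b13 = -(-1)*(-2) - (4)*(3) = -14
  e2: v1*b12 - v3*b23 = (-1)*(-2) - (4)*(2) = -6
  e3: v1*b13 + v2*b23 = (-1)*(3) + (-1)*(2) = -5
Trivector part <vB>_3:
  e123: v1*b23 - v2*b13 + v3*b12 = (-1)*(2) - (-1)*(3) + (4)*(-2) = -7
vB = -14*e1 - 6*e2 - 5*e3 - 7*e123


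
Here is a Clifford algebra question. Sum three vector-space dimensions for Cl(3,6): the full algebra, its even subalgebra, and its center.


n = 3 + 6 = 9
Total dim = 2^9 = 512
Even subalgebra dim = 2^8 = 256
n is odd, so center dim = 2
Sum = 512 + 256 + 2 = 770


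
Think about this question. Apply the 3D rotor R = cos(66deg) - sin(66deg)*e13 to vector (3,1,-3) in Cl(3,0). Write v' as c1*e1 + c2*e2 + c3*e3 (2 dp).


Rotor R = cos(66deg) - sin(66deg)*e13
Rotation angle theta = 2 * 66 = 132 degrees in the e13 plane (e1 -> e3).
The component perpendicular to the plane (e2) is invariant: v'_2 = v2 = 1.00
cos(132deg) = -0.6691, sin(132deg) = 0.7431
v'_1 = v1*cos(theta) - v3*sin(theta) = 3*(-0.6691) - (-3)*0.7431 = 0.22
v'_3 = v1*sin(theta) + v3*cos(theta) = 3*0.7431 + (-3)*(-0.6691) = 4.24
v' = 0.22*e1 + 1.00*e2 + 4.24*e3


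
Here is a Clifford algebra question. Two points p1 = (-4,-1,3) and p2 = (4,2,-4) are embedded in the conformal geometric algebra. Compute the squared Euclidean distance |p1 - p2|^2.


p1 - p2 = (-8, -3, 7)
|p1 - p2|^2 = (-8)^2 + (-3)^2 + 7^2
= 64 + 9 + 49
= 122


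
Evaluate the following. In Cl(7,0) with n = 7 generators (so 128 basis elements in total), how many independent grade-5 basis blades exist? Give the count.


Number of grade-k basis blades in Cl(p,q) with n = p + q is C(n, k).
n = 7 + 0 = 7
C(7, 5) = 7! / (5! * 2!)
= 5040 / (120 * 2)
= 21


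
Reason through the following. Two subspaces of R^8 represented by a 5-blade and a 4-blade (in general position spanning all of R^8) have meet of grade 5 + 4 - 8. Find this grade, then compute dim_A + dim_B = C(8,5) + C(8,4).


Meet grade = grade(A) + grade(B) - n
= 5 + 4 - 8 = 1
C(8,5) = 56
C(8,4) = 70
dim_A + dim_B = 56 + 70 = 126


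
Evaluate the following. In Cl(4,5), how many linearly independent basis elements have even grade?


Even subalgebra dimension = 2^(n-1)
n = 4 + 5 = 9
2^(9 - 1) = 2^8 = 256
Verification: sum of C(9,k) for even k = 1 + 36 + 126 + 84 + 9 = 256
Result = 256


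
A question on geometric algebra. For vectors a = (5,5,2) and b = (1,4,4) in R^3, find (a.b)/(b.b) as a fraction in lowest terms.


Projection coefficient = (a . b) / (b . b)
a . b = 5*1 + 5*4 + 2*4
= 5 + 20 + 8 = 33
b . b = 1^2 + 4^2 + 4^2
= 1 + 16 + 16 = 33
Coefficient = 33/33
In lowest terms: 1/1


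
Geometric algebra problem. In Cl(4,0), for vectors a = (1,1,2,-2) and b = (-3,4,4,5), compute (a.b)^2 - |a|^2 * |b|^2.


a . b = 1*(-3) + 1*4 + 2*4 + (-2)*5
= -3 + 4 + 8 + (-10) = -1
|a|^2 = 1^2 + 1^2 + 2^2 + (-2)^2 = 10
|b|^2 = (-3)^2 + 4^2 + 4^2 + 5^2 = 66
(a.b)^2 = (-1)^2 = 1
|a|^2 * |b|^2 = 10 * 66 = 660
Result = 1 - 660 = -659


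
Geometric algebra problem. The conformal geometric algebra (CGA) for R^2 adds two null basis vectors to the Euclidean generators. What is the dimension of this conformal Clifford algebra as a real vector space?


The conformal model of R^2 uses Cl(3,1): the 2 Euclidean generators plus two extra orthogonal generators e+ (e+^2 = +1) and e- (e-^2 = -1), from which the null vectors e0, einf are built.
Number of generators m = 2 + 2 = 4.
dim Cl(p,q) = 2^m = 2^4 = 16


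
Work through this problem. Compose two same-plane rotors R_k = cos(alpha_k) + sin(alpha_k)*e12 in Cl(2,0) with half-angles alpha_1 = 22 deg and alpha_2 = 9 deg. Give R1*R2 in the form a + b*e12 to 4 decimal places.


Same-plane rotors commute and their half-angles add:
R1*R2 = cos(a1 + a2) + sin(a1 + a2)*e12.
a1 + a2 = 22 + 9 = 31 deg
cos(31 deg) = 0.8572
sin(31 deg) = 0.5150
R1*R2 = 0.8572 + 0.5150*e12


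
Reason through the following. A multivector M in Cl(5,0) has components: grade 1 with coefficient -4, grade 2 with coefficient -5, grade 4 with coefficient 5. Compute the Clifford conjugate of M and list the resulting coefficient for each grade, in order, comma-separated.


Clifford conjugate sign for grade k: (-1)^(k(k+1)/2)
Grade 1: (-1)^(1*2/2) = (-1)^1 = -1, coeff -4 -> 4
Grade 2: (-1)^(2*3/2) = (-1)^3 = -1, coeff -5 -> 5
Grade 4: (-1)^(4*5/2) = (-1)^10 = 1, coeff 5 -> 5
Conjugated coefficients: 4, 5, 5


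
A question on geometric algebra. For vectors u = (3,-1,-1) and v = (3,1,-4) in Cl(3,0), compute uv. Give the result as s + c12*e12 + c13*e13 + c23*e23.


In Cl(3,0): e_i^2 = 1, e_ie_j = -e_je_i for i != j.
Scalar part = u . v = 3*3 + (-1)*1 + (-1)*(-4)
= 9 + (-1) + 4 = 12
e12 coeff = 3*1 - (-1)*3 = 3 - (-3) = 6
e13 coeff = 3*(-4) - (-1)*3 = -12 - (-3) = -9
e23 coeff = (-1)*(-4) - (-1)*1 = 4 - (-1) = 5
uv = 12 + 6*e12 - 9*e13 + 5*e23


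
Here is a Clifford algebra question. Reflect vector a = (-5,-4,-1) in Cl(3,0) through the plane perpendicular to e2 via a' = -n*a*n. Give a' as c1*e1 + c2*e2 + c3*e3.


Reflection formula: a' = -n*a*n, with n = e2 (unit vector, n^2 = 1).
For reflection through hyperplane perp to e2:
The component along e2 flips sign, others stay.
a = (-5, -4, -1)
a' = (-5, 4, -1)
a' = -5*e1 + 4*e2 - 1*e3


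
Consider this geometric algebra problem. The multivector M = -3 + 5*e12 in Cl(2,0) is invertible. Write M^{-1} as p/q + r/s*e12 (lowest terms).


M = -3 + 5*e12, where e12^2 = -1.
Since M commutes with its reverse ~M = a - b*e12, M * ~M = a^2 - b^2*e12^2 = a^2 + b^2.
So M^{-1} = ~M / (a^2 + b^2) = (a - b*e12)/(a^2 + b^2).
a^2 + b^2 = 9 + 25 = 34
Scalar part = -3/34 = -3/34
Bivector coeff = -5/34 = -5/34
M^{-1} = -3/34 - 5/34*e12


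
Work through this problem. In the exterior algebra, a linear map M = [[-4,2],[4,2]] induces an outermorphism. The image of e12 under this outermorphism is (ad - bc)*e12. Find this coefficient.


The outermorphism of a linear map f sends e1^e2 to f(e1)^f(e2).
f(e1) = -4*e1 + 4*e2
f(e2) = 2*e1 + 2*e2
f(e1) ^ f(e2) = (-4*e1 + 4*e2) ^ (2*e1 + 2*e2)
= (-4)*2*e12 + 4*2*e21
= (-8 - 8)*e12
= -16*e12
Coefficient = -16


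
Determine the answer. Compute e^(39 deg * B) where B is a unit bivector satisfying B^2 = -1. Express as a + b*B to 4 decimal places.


For a unit bivector B with B^2 = -1, the exponential series gives
e^(theta*B) = cos(theta) + sin(theta)*B (the GA analogue of Euler's formula).
theta = 39 degrees = 0.680678 rad
cos(39 deg) = 0.7771
sin(39 deg) = 0.6293
exp(theta*B) = 0.7771 + 0.6293*B


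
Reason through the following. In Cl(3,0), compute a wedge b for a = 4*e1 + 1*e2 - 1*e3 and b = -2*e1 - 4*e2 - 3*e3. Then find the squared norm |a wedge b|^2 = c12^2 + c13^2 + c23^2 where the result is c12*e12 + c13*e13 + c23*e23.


a wedge b = (a1*b2 - a2*b1)*e12 + (a1*b3 - a3*b1)*e13 + (a2*b3 - a3*b2)*e23
e12 coeff: 4*(-4) - 1*(-2) = -16 - (-2) = -14
e13 coeff: 4*(-3) - (-1)*(-2) = -12 - 2 = -14
e23 coeff: 1*(-3) - (-1)*(-4) = -3 - 4 = -7
|a wedge b|^2 = (-14)^2 + (-14)^2 + (-7)^2
= 196 + 196 + 49
= 441


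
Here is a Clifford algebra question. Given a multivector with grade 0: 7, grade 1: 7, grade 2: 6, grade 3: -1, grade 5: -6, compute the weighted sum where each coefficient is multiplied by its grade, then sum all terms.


Grade-weighted sum = sum of grade_k * coefficient_k
0*7 = 0
1*7 = 7
2*6 = 12
3*(-1) = -3
5*(-6) = -30
Total = 0 + 7 + 12 + (-3) + (-30) = -14


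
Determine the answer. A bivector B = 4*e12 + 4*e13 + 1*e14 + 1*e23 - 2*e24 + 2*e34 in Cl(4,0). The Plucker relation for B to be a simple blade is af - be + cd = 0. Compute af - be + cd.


Plucker relation: af - be + cd
a*f = 4*2 = 8
b*e = 4*(-2) = -8
c*d = 1*1 = 1
af - be + cd = 8 - (-8) + 1
= 17


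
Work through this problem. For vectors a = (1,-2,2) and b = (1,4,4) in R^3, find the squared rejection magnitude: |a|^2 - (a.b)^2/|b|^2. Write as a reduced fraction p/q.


|a|^2 = 1^2 + (-2)^2 + 2^2 = 9
|b|^2 = 1^2 + 4^2 + 4^2 = 33
a . b = 1*1 + (-2)*4 + 2*4 = 1
(a.b)^2 = 1^2 = 1
|rej|^2 = 9 - 1/33
= (297 - 1)/33
= 296/33
In lowest terms: 296/33


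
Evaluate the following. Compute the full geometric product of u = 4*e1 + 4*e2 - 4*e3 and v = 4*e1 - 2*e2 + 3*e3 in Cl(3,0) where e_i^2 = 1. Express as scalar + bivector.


In Cl(3,0): e_i^2 = 1, e_ie_j = -e_je_i for i != j.
Scalar part = u . v = 4*4 + 4*(-2) + (-4)*3
= 16 + (-8) + (-12) = -4
e12 coeff = 4*(-2) - 4*4 = -8 - 16 = -24
e13 coeff = 4*3 - (-4)*4 = 12 - (-16) = 28
e23 coeff = 4*3 - (-4)*(-2) = 12 - 8 = 4
uv = -4 - 24*e12 + 28*e13 + 4*e23


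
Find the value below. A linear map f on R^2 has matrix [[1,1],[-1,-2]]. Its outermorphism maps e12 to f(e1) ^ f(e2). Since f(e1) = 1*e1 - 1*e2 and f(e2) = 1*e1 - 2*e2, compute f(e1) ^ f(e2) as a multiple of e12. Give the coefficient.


The outermorphism of a linear map f sends e1^e2 to f(e1)^f(e2).
f(e1) = 1*e1 - 1*e2
f(e2) = 1*e1 - 2*e2
f(e1) ^ f(e2) = (1*e1 - 1*e2) ^ (1*e1 - 2*e2)
= 1*(-2)*e12 + (-1)*1*e21
= (-2 - (-1))*e12
= -1*e12
Coefficient = -1


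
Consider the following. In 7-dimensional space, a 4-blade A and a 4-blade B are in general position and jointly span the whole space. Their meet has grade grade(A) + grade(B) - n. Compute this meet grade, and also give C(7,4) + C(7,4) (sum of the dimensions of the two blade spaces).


Meet grade = grade(A) + grade(B) - n
= 4 + 4 - 7 = 1
C(7,4) = 35
C(7,4) = 35
dim_A + dim_B = 35 + 35 = 70


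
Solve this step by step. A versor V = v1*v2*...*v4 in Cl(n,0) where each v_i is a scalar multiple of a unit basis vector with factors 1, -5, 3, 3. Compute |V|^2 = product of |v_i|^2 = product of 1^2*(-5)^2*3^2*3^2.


Each vector v_i has |v_i|^2 = s_i^2
Squared scales: 1^2 = 1, (-5)^2 = 25, 3^2 = 9, 3^2 = 9
|V|^2 = 1 * 25 * 9 * 9
= 2025


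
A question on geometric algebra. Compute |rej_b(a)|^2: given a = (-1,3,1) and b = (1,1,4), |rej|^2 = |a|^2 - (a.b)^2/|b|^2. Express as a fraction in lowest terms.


|a|^2 = (-1)^2 + 3^2 + 1^2 = 11
|b|^2 = 1^2 + 1^2 + 4^2 = 18
a . b = (-1)*1 + 3*1 + 1*4 = 6
(a.b)^2 = 6^2 = 36
|rej|^2 = 11 - 36/18
= (198 - 36)/18
= 162/18
In lowest terms: 9/1


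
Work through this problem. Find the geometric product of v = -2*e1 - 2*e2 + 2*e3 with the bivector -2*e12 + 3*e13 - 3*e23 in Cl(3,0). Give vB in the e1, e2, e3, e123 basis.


vB has grade-1 (vector) and grade-3 (trivector) parts: vB = (v _| B) + (v ^ B).
Vector part <vB>_1:
  e1: -v2*b12 - v3*b13 = -(-2)*(-2) - (2)*(3) = -10
  e2: v1*b12 - v3*b23 = (-2)*(-2) - (2)*(-3) = 10
  e3: v1*b13 + v2*b23 = (-2)*(3) + (-2)*(-3) = 0
Trivector part <vB>_3:
  e123: v1*b23 - v2*b13 + v3*b12 = (-2)*(-3) - (-2)*(3) + (2)*(-2) = 8
vB = -10*e1 + 10*e2 + 0*e3 + 8*e123


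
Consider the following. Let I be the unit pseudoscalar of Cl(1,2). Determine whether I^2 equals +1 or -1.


The pseudoscalar I = e1...e_n (product of all n generators) of Cl(p,q) satisfies I^2 = (-1)^(q + n(n-1)/2).
p = 1, q = 2, n = p + q = 3
n(n-1)/2 = 3 * 2 / 2 = 3
Exponent = q + n(n-1)/2 = 2 + 3 = 5
I^2 = (-1)^5 = -1


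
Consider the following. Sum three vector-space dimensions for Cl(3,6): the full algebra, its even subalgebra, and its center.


n = 3 + 6 = 9
Total dim = 2^9 = 512
Even subalgebra dim = 2^8 = 256
n is odd, so center dim = 2
Sum = 512 + 256 + 2 = 770


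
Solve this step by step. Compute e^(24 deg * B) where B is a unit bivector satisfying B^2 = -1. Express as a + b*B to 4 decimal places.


For a unit bivector B with B^2 = -1, the exponential series gives
e^(theta*B) = cos(theta) + sin(theta)*B (the GA analogue of Euler's formula).
theta = 24 degrees = 0.418879 rad
cos(24 deg) = 0.9135
sin(24 deg) = 0.4067
exp(theta*B) = 0.9135 + 0.4067*B


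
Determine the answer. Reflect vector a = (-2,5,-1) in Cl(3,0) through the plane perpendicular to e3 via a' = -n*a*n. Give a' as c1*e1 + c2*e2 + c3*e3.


Reflection formula: a' = -n*a*n, with n = e3 (unit vector, n^2 = 1).
For reflection through hyperplane perp to e3:
The component along e3 flips sign, others stay.
a = (-2, 5, -1)
a' = (-2, 5, 1)
a' = -2*e1 + 5*e2 + 1*e3


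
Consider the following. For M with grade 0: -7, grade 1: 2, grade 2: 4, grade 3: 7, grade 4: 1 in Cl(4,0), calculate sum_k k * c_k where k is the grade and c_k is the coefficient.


Grade-weighted sum = sum of grade_k * coefficient_k
0*(-7) = 0
1*2 = 2
2*4 = 8
3*7 = 21
4*1 = 4
Total = 0 + 2 + 8 + 21 + 4 = 35


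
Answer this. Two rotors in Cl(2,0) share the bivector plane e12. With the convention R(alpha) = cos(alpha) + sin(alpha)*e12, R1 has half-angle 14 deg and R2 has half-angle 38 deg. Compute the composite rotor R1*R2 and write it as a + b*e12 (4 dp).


Same-plane rotors commute and their half-angles add:
R1*R2 = cos(a1 + a2) + sin(a1 + a2)*e12.
a1 + a2 = 14 + 38 = 52 deg
cos(52 deg) = 0.6157
sin(52 deg) = 0.7880
R1*R2 = 0.6157 + 0.7880*e12


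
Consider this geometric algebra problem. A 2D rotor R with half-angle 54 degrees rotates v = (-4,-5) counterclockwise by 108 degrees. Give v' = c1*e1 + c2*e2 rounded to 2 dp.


Rotor R = cos(54deg) - sin(54deg)*e12
Rotation angle theta = 2 * 54 = 108 degrees
v' = R*v*~R rotates v by theta.
cos(108deg) = -0.3090, sin(108deg) = 0.9511
v'_1 = -4*cos(108deg) - (-5)*sin(108deg)
= -4*(-0.3090) - (-5)*0.9511
= 5.99
v'_2 = -4*sin(108deg) + (-5)*cos(108deg)
= -4*0.9511 + (-5)*(-0.3090)
= -2.26
v' = 5.99*e1 - 2.26*e2


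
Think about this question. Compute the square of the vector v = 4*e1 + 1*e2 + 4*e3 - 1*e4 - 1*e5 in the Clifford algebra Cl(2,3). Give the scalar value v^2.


v^2 = sum of c_i^2 * e_i^2
Positive signature terms (e_i^2 = +1): 4^2 + 1^2 = 17
Negative signature terms (e_j^2 = -1): 4^2 + (-1)^2 + (-1)^2 = 18
v^2 = 17 - 18 = -1


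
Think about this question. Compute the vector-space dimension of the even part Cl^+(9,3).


Even subalgebra dimension = 2^(n-1)
n = 9 + 3 = 12
2^(12 - 1) = 2^11 = 2048
Verification: sum of C(12,k) for even k = 1 + 66 + 495 + 924 + 495 + 66 + 1 = 2048
Result = 2048


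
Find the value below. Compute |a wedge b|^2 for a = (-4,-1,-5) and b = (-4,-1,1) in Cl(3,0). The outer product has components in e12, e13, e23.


a wedge b = (a1*b2 - a2*b1)*e12 + (a1*b3 - a3*b1)*e13 + (a2*b3 - a3*b2)*e23
e12 coeff: (-4)*(-1) - (-1)*(-4) = 4 - 4 = 0
e13 coeff: (-4)*1 - (-5)*(-4) = -4 - 20 = -24
e23 coeff: (-1)*1 - (-5)*(-1) = -1 - 5 = -6
|a wedge b|^2 = 0^2 + (-24)^2 + (-6)^2
= 0 + 576 + 36
= 612


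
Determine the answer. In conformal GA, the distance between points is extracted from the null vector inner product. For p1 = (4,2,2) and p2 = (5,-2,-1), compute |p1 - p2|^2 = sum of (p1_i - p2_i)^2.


p1 - p2 = (-1, 4, 3)
|p1 - p2|^2 = (-1)^2 + 4^2 + 3^2
= 1 + 16 + 9
= 26


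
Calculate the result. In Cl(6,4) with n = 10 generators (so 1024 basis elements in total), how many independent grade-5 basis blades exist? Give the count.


Number of grade-k basis blades in Cl(p,q) with n = p + q is C(n, k).
n = 6 + 4 = 10
C(10, 5) = 10! / (5! * 5!)
= 3628800 / (120 * 120)
= 252


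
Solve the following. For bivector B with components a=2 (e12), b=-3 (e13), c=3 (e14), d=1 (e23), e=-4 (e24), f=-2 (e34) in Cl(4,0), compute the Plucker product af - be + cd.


Plucker relation: af - be + cd
a*f = 2*(-2) = -4
b*e = (-3)*(-4) = 12
c*d = 3*1 = 3
af - be + cd = -4 - 12 + 3
= -13


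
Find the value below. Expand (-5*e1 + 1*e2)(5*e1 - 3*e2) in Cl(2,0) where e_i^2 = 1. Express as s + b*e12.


Expand: (-5*e1 + 1*e2)(5*e1 - 3*e2)
= (-5)*5*e1e1 + (-5)*(-3)*e1e2 + 1*5*e2e1 + 1*(-3)*e2e2
Using e1^2 = e2^2 = 1, e2e1 = -e1e2:
Scalar part s = (-5)*5 + 1*(-3) = -25 + (-3) = -28
Bivector part b = (-5)*(-3) - 1*5 = 15 - 5 = 10
uv = -28 + 10*e12


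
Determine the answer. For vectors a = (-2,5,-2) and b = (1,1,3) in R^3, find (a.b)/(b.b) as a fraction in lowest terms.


Projection coefficient = (a . b) / (b . b)
a . b = (-2)*1 + 5*1 + (-2)*3
= -2 + 5 + (-6) = -3
b . b = 1^2 + 1^2 + 3^2
= 1 + 1 + 9 = 11
Coefficient = -3/11
In lowest terms: -3/11


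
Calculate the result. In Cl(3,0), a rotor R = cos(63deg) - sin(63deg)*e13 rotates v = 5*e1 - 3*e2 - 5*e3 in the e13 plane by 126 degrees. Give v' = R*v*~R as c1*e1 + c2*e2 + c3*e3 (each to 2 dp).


Rotor R = cos(63deg) - sin(63deg)*e13
Rotation angle theta = 2 * 63 = 126 degrees in the e13 plane (e1 -> e3).
The component perpendicular to the plane (e2) is invariant: v'_2 = v2 = -3.00
cos(126deg) = -0.5878, sin(126deg) = 0.8090
v'_1 = v1*cos(theta) - v3*sin(theta) = 5*(-0.5878) - (-5)*0.8090 = 1.11
v'_3 = v1*sin(theta) + v3*cos(theta) = 5*0.8090 + (-5)*(-0.5878) = 6.98
v' = 1.11*e1 - 3.00*e2 + 6.98*e3


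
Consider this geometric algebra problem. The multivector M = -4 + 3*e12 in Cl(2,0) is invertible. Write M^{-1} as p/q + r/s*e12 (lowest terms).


M = -4 + 3*e12, where e12^2 = -1.
Since M commutes with its reverse ~M = a - b*e12, M * ~M = a^2 - b^2*e12^2 = a^2 + b^2.
So M^{-1} = ~M / (a^2 + b^2) = (a - b*e12)/(a^2 + b^2).
a^2 + b^2 = 16 + 9 = 25
Scalar part = -4/25 = -4/25
Bivector coeff = -3/25 = -3/25
M^{-1} = -4/25 - 3/25*e12


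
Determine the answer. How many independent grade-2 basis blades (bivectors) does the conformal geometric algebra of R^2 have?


The conformal model of R^2 uses Cl(3,1) with m = 2 + 2 = 4 generators.
Number of grade-2 blades = C(m, 2) = C(4, 2)
= 4*3/2 = 6


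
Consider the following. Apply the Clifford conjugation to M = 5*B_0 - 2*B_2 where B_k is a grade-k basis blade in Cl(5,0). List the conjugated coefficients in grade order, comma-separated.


Clifford conjugate sign for grade k: (-1)^(k(k+1)/2)
Grade 0: (-1)^(0*1/2) = (-1)^0 = 1, coeff 5 -> 5
Grade 2: (-1)^(2*3/2) = (-1)^3 = -1, coeff -2 -> 2
Conjugated coefficients: 5, 2


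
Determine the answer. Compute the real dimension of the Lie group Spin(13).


Spin(n) double-covers SO(n); both have Lie algebra so(n) of dimension n(n-1)/2.
n = 13
n(n-1) = 13 * 12 = 156
dim Spin(13) = 156/2 = 78


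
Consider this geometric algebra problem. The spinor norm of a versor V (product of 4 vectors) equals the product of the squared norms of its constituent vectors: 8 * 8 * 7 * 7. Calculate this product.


Spinor norm N(V) = |v1|^2 * |v2|^2 * ... * |v4|^2
= 8 * 8 * 7 * 7
Running product: 8, 64, 448, 3136
N(V) = 3136


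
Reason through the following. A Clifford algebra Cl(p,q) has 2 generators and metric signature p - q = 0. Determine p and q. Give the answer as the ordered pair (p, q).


We need p + q = 2 and p - q = 0.
Adding: 2p = 2 + 0 = 2, so p = 1.
Then q = 2 - 1 = 1.
(p, q) = (1, 1)


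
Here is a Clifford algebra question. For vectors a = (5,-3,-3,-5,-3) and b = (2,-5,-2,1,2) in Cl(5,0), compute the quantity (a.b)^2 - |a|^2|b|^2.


a . b = 5*2 + (-3)*(-5) + (-3)*(-2) + (-5)*1 + (-3)*2
= 10 + 15 + 6 + (-5) + (-6) = 20
|a|^2 = 5^2 + (-3)^2 + (-3)^2 + (-5)^2 + (-3)^2 = 77
|b|^2 = 2^2 + (-5)^2 + (-2)^2 + 1^2 + 2^2 = 38
(a.b)^2 = 20^2 = 400
|a|^2 * |b|^2 = 77 * 38 = 2926
Result = 400 - 2926 = -2526


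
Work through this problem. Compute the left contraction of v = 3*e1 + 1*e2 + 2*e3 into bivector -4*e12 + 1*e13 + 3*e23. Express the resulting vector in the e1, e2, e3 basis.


Left contraction v _| B = <vB>_1 (grade-1 part of the geometric product vB).
Using e1_|e12 = e2, e2_|e12 = -e1, e1_|e13 = e3, e3_|e13 = -e1, e2_|e23 = e3, e3_|e23 = -e2:
e1 coeff: -v2*b12 - v3*b13 = -(1)*(-4) - (2)*(1) = 2
e2 coeff: v1*b12 - v3*b23 = (3)*(-4) - (2)*(3) = -18
e3 coeff: v1*b13 + v2*b23 = (3)*(1) + (1)*(3) = 6
v _| B = 2*e1 - 18*e2 + 6*e3


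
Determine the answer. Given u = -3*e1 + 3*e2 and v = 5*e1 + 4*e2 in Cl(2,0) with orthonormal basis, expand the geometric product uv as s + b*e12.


Expand: (-3*e1 + 3*e2)(5*e1 + 4*e2)
= (-3)*5*e1e1 + (-3)*4*e1e2 + 3*5*e2e1 + 3*4*e2e2
Using e1^2 = e2^2 = 1, e2e1 = -e1e2:
Scalar part s = (-3)*5 + 3*4 = -15 + 12 = -3
Bivector part b = (-3)*4 - 3*5 = -12 - 15 = -27
uv = -3 - 27*e12


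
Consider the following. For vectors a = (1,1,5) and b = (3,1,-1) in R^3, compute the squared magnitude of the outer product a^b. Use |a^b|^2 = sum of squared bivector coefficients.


a wedge b = (a1*b2 - a2*b1)*e12 + (a1*b3 - a3*b1)*e13 + (a2*b3 - a3*b2)*e23
e12 coeff: 1*1 - 1*3 = 1 - 3 = -2
e13 coeff: 1*(-1) - 5*3 = -1 - 15 = -16
e23 coeff: 1*(-1) - 5*1 = -1 - 5 = -6
|a wedge b|^2 = (-2)^2 + (-16)^2 + (-6)^2
= 4 + 256 + 36
= 296


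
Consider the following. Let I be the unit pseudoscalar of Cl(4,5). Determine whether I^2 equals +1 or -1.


The pseudoscalar I = e1...e_n (product of all n generators) of Cl(p,q) satisfies I^2 = (-1)^(q + n(n-1)/2).
p = 4, q = 5, n = p + q = 9
n(n-1)/2 = 9 * 8 / 2 = 36
Exponent = q + n(n-1)/2 = 5 + 36 = 41
I^2 = (-1)^41 = -1


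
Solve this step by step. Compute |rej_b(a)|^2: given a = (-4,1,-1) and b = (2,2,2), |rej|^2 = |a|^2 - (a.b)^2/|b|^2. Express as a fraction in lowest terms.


|a|^2 = (-4)^2 + 1^2 + (-1)^2 = 18
|b|^2 = 2^2 + 2^2 + 2^2 = 12
a . b = (-4)*2 + 1*2 + (-1)*2 = -8
(a.b)^2 = (-8)^2 = 64
|rej|^2 = 18 - 64/12
= (216 - 64)/12
= 152/12
In lowest terms: 38/3


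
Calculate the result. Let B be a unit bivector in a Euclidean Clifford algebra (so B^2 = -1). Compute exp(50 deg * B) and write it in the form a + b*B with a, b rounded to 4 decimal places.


For a unit bivector B with B^2 = -1, the exponential series gives
e^(theta*B) = cos(theta) + sin(theta)*B (the GA analogue of Euler's formula).
theta = 50 degrees = 0.872665 rad
cos(50 deg) = 0.6428
sin(50 deg) = 0.7660
exp(theta*B) = 0.6428 + 0.7660*B
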